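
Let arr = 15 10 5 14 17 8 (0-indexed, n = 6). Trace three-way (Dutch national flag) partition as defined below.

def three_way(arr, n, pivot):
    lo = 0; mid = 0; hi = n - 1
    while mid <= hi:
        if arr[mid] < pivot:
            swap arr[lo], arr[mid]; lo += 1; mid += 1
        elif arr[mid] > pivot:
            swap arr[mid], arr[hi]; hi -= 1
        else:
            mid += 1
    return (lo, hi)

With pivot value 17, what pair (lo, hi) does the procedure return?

pivot = 17; lo=0, mid=0, hi=5
arr[mid]=15<17: swap arr[0],arr[0]; lo=1,mid=1 → 15 10 5 14 17 8
arr[mid]=10<17: swap arr[1],arr[1]; lo=2,mid=2 → 15 10 5 14 17 8
arr[mid]=5<17: swap arr[2],arr[2]; lo=3,mid=3 → 15 10 5 14 17 8
arr[mid]=14<17: swap arr[3],arr[3]; lo=4,mid=4 → 15 10 5 14 17 8
arr[mid]=17=17: mid=5
arr[mid]=8<17: swap arr[4],arr[5]; lo=5,mid=6 → 15 10 5 14 8 17
end: lo=5, hi=5; arr = 15 10 5 14 8 17

(5, 5)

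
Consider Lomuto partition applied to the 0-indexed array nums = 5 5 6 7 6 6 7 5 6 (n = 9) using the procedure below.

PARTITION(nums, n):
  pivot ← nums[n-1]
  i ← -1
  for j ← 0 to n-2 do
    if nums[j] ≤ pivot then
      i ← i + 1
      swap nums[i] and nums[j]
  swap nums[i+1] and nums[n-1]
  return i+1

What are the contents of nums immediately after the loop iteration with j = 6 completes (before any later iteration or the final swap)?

pivot=6, i=-1
j=0: 5≤6, i=0, swap(0,0) ⇒ 5 5 6 7 6 6 7 5 6
j=1: 5≤6, i=1, swap(1,1) ⇒ 5 5 6 7 6 6 7 5 6
j=2: 6≤6, i=2, swap(2,2) ⇒ 5 5 6 7 6 6 7 5 6
j=3: 7>6, skip
j=4: 6≤6, i=3, swap(3,4) ⇒ 5 5 6 6 7 6 7 5 6
j=5: 6≤6, i=4, swap(4,5) ⇒ 5 5 6 6 6 7 7 5 6
j=6: 7>6, skip
(after j=6) nums = 5 5 6 6 6 7 7 5 6

5 5 6 6 6 7 7 5 6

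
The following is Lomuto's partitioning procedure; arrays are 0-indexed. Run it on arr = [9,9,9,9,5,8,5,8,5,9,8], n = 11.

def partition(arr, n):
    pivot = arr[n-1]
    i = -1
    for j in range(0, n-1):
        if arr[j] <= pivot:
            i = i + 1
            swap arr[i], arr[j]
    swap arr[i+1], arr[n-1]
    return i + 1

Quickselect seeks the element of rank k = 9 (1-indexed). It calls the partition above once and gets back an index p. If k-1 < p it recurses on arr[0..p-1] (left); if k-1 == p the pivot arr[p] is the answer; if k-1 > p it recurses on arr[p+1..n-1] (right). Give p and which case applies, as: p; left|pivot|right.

pivot = arr[10] = 8; i = -1
j=0: arr[0]=9 > 8 → no swap
j=1: arr[1]=9 > 8 → no swap
j=2: arr[2]=9 > 8 → no swap
j=3: arr[3]=9 > 8 → no swap
j=4: arr[4]=5 ≤ 8 → i=0, swap arr[0],arr[4] → [5,9,9,9,9,8,5,8,5,9,8]
j=5: arr[5]=8 ≤ 8 → i=1, swap arr[1],arr[5] → [5,8,9,9,9,9,5,8,5,9,8]
j=6: arr[6]=5 ≤ 8 → i=2, swap arr[2],arr[6] → [5,8,5,9,9,9,9,8,5,9,8]
j=7: arr[7]=8 ≤ 8 → i=3, swap arr[3],arr[7] → [5,8,5,8,9,9,9,9,5,9,8]
j=8: arr[8]=5 ≤ 8 → i=4, swap arr[4],arr[8] → [5,8,5,8,5,9,9,9,9,9,8]
j=9: arr[9]=9 > 8 → no swap
final swap arr[5],arr[10] → [5,8,5,8,5,8,9,9,9,9,9]; return 5
p = 5; k-1 = 8 > 5 ⇒ right

5; right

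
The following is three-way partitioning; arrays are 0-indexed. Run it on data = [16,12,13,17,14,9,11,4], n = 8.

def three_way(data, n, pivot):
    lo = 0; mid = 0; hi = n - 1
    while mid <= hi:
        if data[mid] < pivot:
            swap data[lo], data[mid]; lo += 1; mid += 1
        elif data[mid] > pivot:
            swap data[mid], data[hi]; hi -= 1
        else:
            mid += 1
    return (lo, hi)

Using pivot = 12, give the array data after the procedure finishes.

[4,11,9,12,14,17,13,16]

lo=0 mid=0 hi=7
16>12: swap(0,7), hi=6 ⇒ [4,12,13,17,14,9,11,16]
4<12: swap(0,0), lo=1 mid=1 ⇒ [4,12,13,17,14,9,11,16]
12=12: mid=2
13>12: swap(2,6), hi=5 ⇒ [4,12,11,17,14,9,13,16]
11<12: swap(1,2), lo=2 mid=3 ⇒ [4,11,12,17,14,9,13,16]
17>12: swap(3,5), hi=4 ⇒ [4,11,12,9,14,17,13,16]
9<12: swap(2,3), lo=3 mid=4 ⇒ [4,11,9,12,14,17,13,16]
14>12: swap(4,4), hi=3 ⇒ [4,11,9,12,14,17,13,16]
done. lo=3 hi=3; data=[4,11,9,12,14,17,13,16]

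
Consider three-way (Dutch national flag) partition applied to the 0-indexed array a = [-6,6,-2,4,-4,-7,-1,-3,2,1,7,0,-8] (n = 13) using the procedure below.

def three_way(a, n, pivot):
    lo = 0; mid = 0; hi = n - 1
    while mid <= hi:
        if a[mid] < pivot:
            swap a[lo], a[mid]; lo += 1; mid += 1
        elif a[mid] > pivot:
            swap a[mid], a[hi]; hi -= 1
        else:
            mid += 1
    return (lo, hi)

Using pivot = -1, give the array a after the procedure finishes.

[-6,-8,-2,-3,-4,-7,-1,2,1,7,0,4,6]

pivot = -1; lo=0, mid=0, hi=12
a[mid]=-6<-1: swap a[0],a[0]; lo=1,mid=1 → [-6,6,-2,4,-4,-7,-1,-3,2,1,7,0,-8]
a[mid]=6>-1: swap a[1],a[12]; hi=11 → [-6,-8,-2,4,-4,-7,-1,-3,2,1,7,0,6]
a[mid]=-8<-1: swap a[1],a[1]; lo=2,mid=2 → [-6,-8,-2,4,-4,-7,-1,-3,2,1,7,0,6]
a[mid]=-2<-1: swap a[2],a[2]; lo=3,mid=3 → [-6,-8,-2,4,-4,-7,-1,-3,2,1,7,0,6]
a[mid]=4>-1: swap a[3],a[11]; hi=10 → [-6,-8,-2,0,-4,-7,-1,-3,2,1,7,4,6]
a[mid]=0>-1: swap a[3],a[10]; hi=9 → [-6,-8,-2,7,-4,-7,-1,-3,2,1,0,4,6]
a[mid]=7>-1: swap a[3],a[9]; hi=8 → [-6,-8,-2,1,-4,-7,-1,-3,2,7,0,4,6]
a[mid]=1>-1: swap a[3],a[8]; hi=7 → [-6,-8,-2,2,-4,-7,-1,-3,1,7,0,4,6]
a[mid]=2>-1: swap a[3],a[7]; hi=6 → [-6,-8,-2,-3,-4,-7,-1,2,1,7,0,4,6]
a[mid]=-3<-1: swap a[3],a[3]; lo=4,mid=4 → [-6,-8,-2,-3,-4,-7,-1,2,1,7,0,4,6]
a[mid]=-4<-1: swap a[4],a[4]; lo=5,mid=5 → [-6,-8,-2,-3,-4,-7,-1,2,1,7,0,4,6]
a[mid]=-7<-1: swap a[5],a[5]; lo=6,mid=6 → [-6,-8,-2,-3,-4,-7,-1,2,1,7,0,4,6]
a[mid]=-1=-1: mid=7
end: lo=6, hi=6; a = [-6,-8,-2,-3,-4,-7,-1,2,1,7,0,4,6]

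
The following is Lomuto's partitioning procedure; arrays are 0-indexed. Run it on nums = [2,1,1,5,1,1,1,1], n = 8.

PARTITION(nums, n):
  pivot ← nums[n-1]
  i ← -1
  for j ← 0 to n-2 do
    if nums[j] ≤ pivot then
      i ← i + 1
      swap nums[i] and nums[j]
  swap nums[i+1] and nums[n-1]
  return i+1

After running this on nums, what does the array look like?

[1,1,1,1,1,1,2,5]

pivot = nums[7] = 1; i = -1
j=0: nums[0]=2 > 1 → no swap
j=1: nums[1]=1 ≤ 1 → i=0, swap nums[0],nums[1] → [1,2,1,5,1,1,1,1]
j=2: nums[2]=1 ≤ 1 → i=1, swap nums[1],nums[2] → [1,1,2,5,1,1,1,1]
j=3: nums[3]=5 > 1 → no swap
j=4: nums[4]=1 ≤ 1 → i=2, swap nums[2],nums[4] → [1,1,1,5,2,1,1,1]
j=5: nums[5]=1 ≤ 1 → i=3, swap nums[3],nums[5] → [1,1,1,1,2,5,1,1]
j=6: nums[6]=1 ≤ 1 → i=4, swap nums[4],nums[6] → [1,1,1,1,1,5,2,1]
final swap nums[5],nums[7] → [1,1,1,1,1,1,2,5]; return 5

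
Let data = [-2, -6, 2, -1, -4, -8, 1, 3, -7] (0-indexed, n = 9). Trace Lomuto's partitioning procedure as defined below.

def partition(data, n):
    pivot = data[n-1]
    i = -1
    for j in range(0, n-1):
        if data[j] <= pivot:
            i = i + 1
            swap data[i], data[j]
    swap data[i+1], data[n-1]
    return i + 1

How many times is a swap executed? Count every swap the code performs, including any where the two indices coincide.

2

pivot = data[8] = -7; i = -1
j=0: data[0]=-2 > -7 → no swap
j=1: data[1]=-6 > -7 → no swap
j=2: data[2]=2 > -7 → no swap
j=3: data[3]=-1 > -7 → no swap
j=4: data[4]=-4 > -7 → no swap
j=5: data[5]=-8 ≤ -7 → i=0, swap data[0],data[5] → [-8, -6, 2, -1, -4, -2, 1, 3, -7]
j=6: data[6]=1 > -7 → no swap
j=7: data[7]=3 > -7 → no swap
final swap data[1],data[8] → [-8, -7, 2, -1, -4, -2, 1, 3, -6]; return 1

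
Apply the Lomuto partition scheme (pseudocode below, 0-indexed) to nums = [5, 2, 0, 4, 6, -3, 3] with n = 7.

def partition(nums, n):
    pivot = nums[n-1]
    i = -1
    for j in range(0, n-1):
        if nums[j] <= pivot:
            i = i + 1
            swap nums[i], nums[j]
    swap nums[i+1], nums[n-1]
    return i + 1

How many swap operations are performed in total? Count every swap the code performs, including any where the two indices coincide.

pivot = nums[6] = 3; i = -1
j=0: nums[0]=5 > 3 → no swap
j=1: nums[1]=2 ≤ 3 → i=0, swap nums[0],nums[1] → [2, 5, 0, 4, 6, -3, 3]
j=2: nums[2]=0 ≤ 3 → i=1, swap nums[1],nums[2] → [2, 0, 5, 4, 6, -3, 3]
j=3: nums[3]=4 > 3 → no swap
j=4: nums[4]=6 > 3 → no swap
j=5: nums[5]=-3 ≤ 3 → i=2, swap nums[2],nums[5] → [2, 0, -3, 4, 6, 5, 3]
final swap nums[3],nums[6] → [2, 0, -3, 3, 6, 5, 4]; return 3

4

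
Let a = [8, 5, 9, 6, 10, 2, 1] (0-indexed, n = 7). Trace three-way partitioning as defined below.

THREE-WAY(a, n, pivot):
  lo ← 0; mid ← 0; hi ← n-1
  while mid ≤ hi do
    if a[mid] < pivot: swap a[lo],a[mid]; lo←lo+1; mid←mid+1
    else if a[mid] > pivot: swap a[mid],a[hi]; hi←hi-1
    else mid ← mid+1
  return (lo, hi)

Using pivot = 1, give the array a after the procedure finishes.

pivot = 1; lo=0, mid=0, hi=6
a[mid]=8>1: swap a[0],a[6]; hi=5 → [1, 5, 9, 6, 10, 2, 8]
a[mid]=1=1: mid=1
a[mid]=5>1: swap a[1],a[5]; hi=4 → [1, 2, 9, 6, 10, 5, 8]
a[mid]=2>1: swap a[1],a[4]; hi=3 → [1, 10, 9, 6, 2, 5, 8]
a[mid]=10>1: swap a[1],a[3]; hi=2 → [1, 6, 9, 10, 2, 5, 8]
a[mid]=6>1: swap a[1],a[2]; hi=1 → [1, 9, 6, 10, 2, 5, 8]
a[mid]=9>1: swap a[1],a[1]; hi=0 → [1, 9, 6, 10, 2, 5, 8]
end: lo=0, hi=0; a = [1, 9, 6, 10, 2, 5, 8]

[1, 9, 6, 10, 2, 5, 8]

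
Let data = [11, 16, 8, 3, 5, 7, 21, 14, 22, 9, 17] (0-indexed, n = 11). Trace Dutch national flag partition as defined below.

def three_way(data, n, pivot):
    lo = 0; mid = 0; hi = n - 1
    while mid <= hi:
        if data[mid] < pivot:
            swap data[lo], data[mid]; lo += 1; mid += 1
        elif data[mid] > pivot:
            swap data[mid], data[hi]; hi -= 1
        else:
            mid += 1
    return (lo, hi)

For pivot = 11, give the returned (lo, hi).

lo=0 mid=0 hi=10
11=11: mid=1
16>11: swap(1,10), hi=9 ⇒ [11, 17, 8, 3, 5, 7, 21, 14, 22, 9, 16]
17>11: swap(1,9), hi=8 ⇒ [11, 9, 8, 3, 5, 7, 21, 14, 22, 17, 16]
9<11: swap(0,1), lo=1 mid=2 ⇒ [9, 11, 8, 3, 5, 7, 21, 14, 22, 17, 16]
8<11: swap(1,2), lo=2 mid=3 ⇒ [9, 8, 11, 3, 5, 7, 21, 14, 22, 17, 16]
3<11: swap(2,3), lo=3 mid=4 ⇒ [9, 8, 3, 11, 5, 7, 21, 14, 22, 17, 16]
5<11: swap(3,4), lo=4 mid=5 ⇒ [9, 8, 3, 5, 11, 7, 21, 14, 22, 17, 16]
7<11: swap(4,5), lo=5 mid=6 ⇒ [9, 8, 3, 5, 7, 11, 21, 14, 22, 17, 16]
21>11: swap(6,8), hi=7 ⇒ [9, 8, 3, 5, 7, 11, 22, 14, 21, 17, 16]
22>11: swap(6,7), hi=6 ⇒ [9, 8, 3, 5, 7, 11, 14, 22, 21, 17, 16]
14>11: swap(6,6), hi=5 ⇒ [9, 8, 3, 5, 7, 11, 14, 22, 21, 17, 16]
done. lo=5 hi=5; data=[9, 8, 3, 5, 7, 11, 14, 22, 21, 17, 16]

(5, 5)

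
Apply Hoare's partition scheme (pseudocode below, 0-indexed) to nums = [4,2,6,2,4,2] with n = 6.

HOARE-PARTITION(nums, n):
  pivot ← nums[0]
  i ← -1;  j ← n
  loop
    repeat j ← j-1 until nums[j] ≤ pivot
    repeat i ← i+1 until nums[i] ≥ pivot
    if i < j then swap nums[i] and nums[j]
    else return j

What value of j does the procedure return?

pivot=4
j stops at 5 (2), i stops at 0 (4); swap ⇒ [2,2,6,2,4,4]
j stops at 4 (4), i stops at 2 (6); swap ⇒ [2,2,4,2,6,4]
j stops at 3, i stops at 4; i≥j ⇒ return 3. nums=[2,2,4,2,6,4]

3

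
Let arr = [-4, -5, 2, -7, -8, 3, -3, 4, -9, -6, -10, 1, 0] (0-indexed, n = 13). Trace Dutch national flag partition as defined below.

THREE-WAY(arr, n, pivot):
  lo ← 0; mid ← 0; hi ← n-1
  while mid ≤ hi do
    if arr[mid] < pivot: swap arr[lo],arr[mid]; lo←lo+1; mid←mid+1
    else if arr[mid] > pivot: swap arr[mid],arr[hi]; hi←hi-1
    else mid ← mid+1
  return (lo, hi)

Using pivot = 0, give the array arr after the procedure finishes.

[-4, -5, -7, -8, -10, -3, -6, -9, 0, 4, 1, 3, 2]

lo=0 mid=0 hi=12
-4<0: swap(0,0), lo=1 mid=1 ⇒ [-4, -5, 2, -7, -8, 3, -3, 4, -9, -6, -10, 1, 0]
-5<0: swap(1,1), lo=2 mid=2 ⇒ [-4, -5, 2, -7, -8, 3, -3, 4, -9, -6, -10, 1, 0]
2>0: swap(2,12), hi=11 ⇒ [-4, -5, 0, -7, -8, 3, -3, 4, -9, -6, -10, 1, 2]
0=0: mid=3
-7<0: swap(2,3), lo=3 mid=4 ⇒ [-4, -5, -7, 0, -8, 3, -3, 4, -9, -6, -10, 1, 2]
-8<0: swap(3,4), lo=4 mid=5 ⇒ [-4, -5, -7, -8, 0, 3, -3, 4, -9, -6, -10, 1, 2]
3>0: swap(5,11), hi=10 ⇒ [-4, -5, -7, -8, 0, 1, -3, 4, -9, -6, -10, 3, 2]
1>0: swap(5,10), hi=9 ⇒ [-4, -5, -7, -8, 0, -10, -3, 4, -9, -6, 1, 3, 2]
-10<0: swap(4,5), lo=5 mid=6 ⇒ [-4, -5, -7, -8, -10, 0, -3, 4, -9, -6, 1, 3, 2]
-3<0: swap(5,6), lo=6 mid=7 ⇒ [-4, -5, -7, -8, -10, -3, 0, 4, -9, -6, 1, 3, 2]
4>0: swap(7,9), hi=8 ⇒ [-4, -5, -7, -8, -10, -3, 0, -6, -9, 4, 1, 3, 2]
-6<0: swap(6,7), lo=7 mid=8 ⇒ [-4, -5, -7, -8, -10, -3, -6, 0, -9, 4, 1, 3, 2]
-9<0: swap(7,8), lo=8 mid=9 ⇒ [-4, -5, -7, -8, -10, -3, -6, -9, 0, 4, 1, 3, 2]
done. lo=8 hi=8; arr=[-4, -5, -7, -8, -10, -3, -6, -9, 0, 4, 1, 3, 2]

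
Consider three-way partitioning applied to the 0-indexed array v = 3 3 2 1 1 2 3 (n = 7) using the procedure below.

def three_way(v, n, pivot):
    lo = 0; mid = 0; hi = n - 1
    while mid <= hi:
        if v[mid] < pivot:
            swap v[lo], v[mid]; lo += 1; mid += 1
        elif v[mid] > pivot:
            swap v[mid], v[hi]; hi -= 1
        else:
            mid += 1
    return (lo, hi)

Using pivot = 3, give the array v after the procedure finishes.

2 1 1 2 3 3 3

pivot = 3; lo=0, mid=0, hi=6
v[mid]=3=3: mid=1
v[mid]=3=3: mid=2
v[mid]=2<3: swap v[0],v[2]; lo=1,mid=3 → 2 3 3 1 1 2 3
v[mid]=1<3: swap v[1],v[3]; lo=2,mid=4 → 2 1 3 3 1 2 3
v[mid]=1<3: swap v[2],v[4]; lo=3,mid=5 → 2 1 1 3 3 2 3
v[mid]=2<3: swap v[3],v[5]; lo=4,mid=6 → 2 1 1 2 3 3 3
v[mid]=3=3: mid=7
end: lo=4, hi=6; v = 2 1 1 2 3 3 3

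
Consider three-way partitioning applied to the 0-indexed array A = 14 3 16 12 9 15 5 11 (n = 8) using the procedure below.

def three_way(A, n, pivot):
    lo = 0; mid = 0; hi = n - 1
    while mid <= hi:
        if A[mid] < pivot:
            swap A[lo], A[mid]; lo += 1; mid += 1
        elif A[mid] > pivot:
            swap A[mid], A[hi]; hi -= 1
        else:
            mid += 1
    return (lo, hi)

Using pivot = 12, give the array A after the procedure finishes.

11 3 5 9 12 15 16 14

pivot = 12; lo=0, mid=0, hi=7
A[mid]=14>12: swap A[0],A[7]; hi=6 → 11 3 16 12 9 15 5 14
A[mid]=11<12: swap A[0],A[0]; lo=1,mid=1 → 11 3 16 12 9 15 5 14
A[mid]=3<12: swap A[1],A[1]; lo=2,mid=2 → 11 3 16 12 9 15 5 14
A[mid]=16>12: swap A[2],A[6]; hi=5 → 11 3 5 12 9 15 16 14
A[mid]=5<12: swap A[2],A[2]; lo=3,mid=3 → 11 3 5 12 9 15 16 14
A[mid]=12=12: mid=4
A[mid]=9<12: swap A[3],A[4]; lo=4,mid=5 → 11 3 5 9 12 15 16 14
A[mid]=15>12: swap A[5],A[5]; hi=4 → 11 3 5 9 12 15 16 14
end: lo=4, hi=4; A = 11 3 5 9 12 15 16 14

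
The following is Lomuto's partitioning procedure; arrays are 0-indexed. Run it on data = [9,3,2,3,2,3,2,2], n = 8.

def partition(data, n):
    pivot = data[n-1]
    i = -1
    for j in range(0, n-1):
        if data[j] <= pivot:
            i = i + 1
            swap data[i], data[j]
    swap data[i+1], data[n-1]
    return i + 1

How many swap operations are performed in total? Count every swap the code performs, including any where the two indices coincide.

4

pivot=2, i=-1
j=0: 9>2, skip
j=1: 3>2, skip
j=2: 2≤2, i=0, swap(0,2) ⇒ [2,3,9,3,2,3,2,2]
j=3: 3>2, skip
j=4: 2≤2, i=1, swap(1,4) ⇒ [2,2,9,3,3,3,2,2]
j=5: 3>2, skip
j=6: 2≤2, i=2, swap(2,6) ⇒ [2,2,2,3,3,3,9,2]
swap(3,7) ⇒ [2,2,2,2,3,3,9,3]; return 3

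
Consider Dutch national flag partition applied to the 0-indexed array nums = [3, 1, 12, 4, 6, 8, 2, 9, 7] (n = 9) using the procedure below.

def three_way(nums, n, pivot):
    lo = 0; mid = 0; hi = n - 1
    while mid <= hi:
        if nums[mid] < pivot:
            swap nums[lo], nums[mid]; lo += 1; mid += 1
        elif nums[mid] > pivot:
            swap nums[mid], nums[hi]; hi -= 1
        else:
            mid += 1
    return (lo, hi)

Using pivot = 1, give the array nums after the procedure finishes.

pivot = 1; lo=0, mid=0, hi=8
nums[mid]=3>1: swap nums[0],nums[8]; hi=7 → [7, 1, 12, 4, 6, 8, 2, 9, 3]
nums[mid]=7>1: swap nums[0],nums[7]; hi=6 → [9, 1, 12, 4, 6, 8, 2, 7, 3]
nums[mid]=9>1: swap nums[0],nums[6]; hi=5 → [2, 1, 12, 4, 6, 8, 9, 7, 3]
nums[mid]=2>1: swap nums[0],nums[5]; hi=4 → [8, 1, 12, 4, 6, 2, 9, 7, 3]
nums[mid]=8>1: swap nums[0],nums[4]; hi=3 → [6, 1, 12, 4, 8, 2, 9, 7, 3]
nums[mid]=6>1: swap nums[0],nums[3]; hi=2 → [4, 1, 12, 6, 8, 2, 9, 7, 3]
nums[mid]=4>1: swap nums[0],nums[2]; hi=1 → [12, 1, 4, 6, 8, 2, 9, 7, 3]
nums[mid]=12>1: swap nums[0],nums[1]; hi=0 → [1, 12, 4, 6, 8, 2, 9, 7, 3]
nums[mid]=1=1: mid=1
end: lo=0, hi=0; nums = [1, 12, 4, 6, 8, 2, 9, 7, 3]

[1, 12, 4, 6, 8, 2, 9, 7, 3]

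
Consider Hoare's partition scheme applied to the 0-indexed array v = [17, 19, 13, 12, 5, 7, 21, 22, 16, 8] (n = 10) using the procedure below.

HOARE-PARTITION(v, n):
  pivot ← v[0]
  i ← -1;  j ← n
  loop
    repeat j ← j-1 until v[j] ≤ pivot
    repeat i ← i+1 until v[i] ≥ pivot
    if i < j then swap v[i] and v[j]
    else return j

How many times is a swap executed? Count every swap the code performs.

pivot = v[0] = 17; i = -1, j = 10
j→9 (v[9]=8≤17), i→0 (v[0]=17≥17); i<j, swap → [8, 19, 13, 12, 5, 7, 21, 22, 16, 17]
j→8 (v[8]=16≤17), i→1 (v[1]=19≥17); i<j, swap → [8, 16, 13, 12, 5, 7, 21, 22, 19, 17]
j→5, i→6; i≥j, return j=5. v = [8, 16, 13, 12, 5, 7, 21, 22, 19, 17]

2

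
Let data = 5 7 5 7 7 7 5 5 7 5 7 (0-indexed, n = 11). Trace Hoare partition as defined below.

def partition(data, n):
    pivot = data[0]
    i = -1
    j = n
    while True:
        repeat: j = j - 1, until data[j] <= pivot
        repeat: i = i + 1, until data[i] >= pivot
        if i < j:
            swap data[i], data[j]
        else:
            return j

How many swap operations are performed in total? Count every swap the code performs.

3

pivot=5
j stops at 9 (5), i stops at 0 (5); swap ⇒ 5 7 5 7 7 7 5 5 7 5 7
j stops at 7 (5), i stops at 1 (7); swap ⇒ 5 5 5 7 7 7 5 7 7 5 7
j stops at 6 (5), i stops at 2 (5); swap ⇒ 5 5 5 7 7 7 5 7 7 5 7
j stops at 2, i stops at 3; i≥j ⇒ return 2. data=5 5 5 7 7 7 5 7 7 5 7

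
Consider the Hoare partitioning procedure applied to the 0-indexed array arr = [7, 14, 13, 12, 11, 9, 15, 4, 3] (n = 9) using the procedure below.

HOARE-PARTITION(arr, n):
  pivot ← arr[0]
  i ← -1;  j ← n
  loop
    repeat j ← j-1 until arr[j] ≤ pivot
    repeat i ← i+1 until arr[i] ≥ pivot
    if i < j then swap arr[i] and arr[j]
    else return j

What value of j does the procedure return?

pivot=7
j stops at 8 (3), i stops at 0 (7); swap ⇒ [3, 14, 13, 12, 11, 9, 15, 4, 7]
j stops at 7 (4), i stops at 1 (14); swap ⇒ [3, 4, 13, 12, 11, 9, 15, 14, 7]
j stops at 1, i stops at 2; i≥j ⇒ return 1. arr=[3, 4, 13, 12, 11, 9, 15, 14, 7]

1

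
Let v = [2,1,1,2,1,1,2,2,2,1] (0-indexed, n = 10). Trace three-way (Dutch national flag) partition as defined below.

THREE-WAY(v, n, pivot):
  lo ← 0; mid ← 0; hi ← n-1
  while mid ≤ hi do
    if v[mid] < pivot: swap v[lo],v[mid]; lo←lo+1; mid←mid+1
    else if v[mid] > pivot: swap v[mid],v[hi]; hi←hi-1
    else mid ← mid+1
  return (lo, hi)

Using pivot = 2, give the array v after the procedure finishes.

[1,1,1,1,1,2,2,2,2,2]

lo=0 mid=0 hi=9
2=2: mid=1
1<2: swap(0,1), lo=1 mid=2 ⇒ [1,2,1,2,1,1,2,2,2,1]
1<2: swap(1,2), lo=2 mid=3 ⇒ [1,1,2,2,1,1,2,2,2,1]
2=2: mid=4
1<2: swap(2,4), lo=3 mid=5 ⇒ [1,1,1,2,2,1,2,2,2,1]
1<2: swap(3,5), lo=4 mid=6 ⇒ [1,1,1,1,2,2,2,2,2,1]
2=2: mid=7
2=2: mid=8
2=2: mid=9
1<2: swap(4,9), lo=5 mid=10 ⇒ [1,1,1,1,1,2,2,2,2,2]
done. lo=5 hi=9; v=[1,1,1,1,1,2,2,2,2,2]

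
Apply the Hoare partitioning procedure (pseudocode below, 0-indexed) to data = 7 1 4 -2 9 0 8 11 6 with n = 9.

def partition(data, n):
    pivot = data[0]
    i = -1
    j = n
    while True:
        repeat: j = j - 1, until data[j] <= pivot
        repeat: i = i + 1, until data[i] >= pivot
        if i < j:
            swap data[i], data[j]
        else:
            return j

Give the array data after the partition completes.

6 1 4 -2 0 9 8 11 7

pivot = data[0] = 7; i = -1, j = 9
j→8 (data[8]=6≤7), i→0 (data[0]=7≥7); i<j, swap → 6 1 4 -2 9 0 8 11 7
j→5 (data[5]=0≤7), i→4 (data[4]=9≥7); i<j, swap → 6 1 4 -2 0 9 8 11 7
j→4, i→5; i≥j, return j=4. data = 6 1 4 -2 0 9 8 11 7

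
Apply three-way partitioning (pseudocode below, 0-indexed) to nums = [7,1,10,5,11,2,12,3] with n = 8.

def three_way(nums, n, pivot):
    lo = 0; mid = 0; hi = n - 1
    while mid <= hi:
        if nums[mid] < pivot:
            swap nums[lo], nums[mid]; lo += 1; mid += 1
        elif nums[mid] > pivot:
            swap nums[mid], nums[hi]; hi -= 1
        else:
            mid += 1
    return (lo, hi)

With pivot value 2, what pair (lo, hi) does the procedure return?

(1, 1)

lo=0 mid=0 hi=7
7>2: swap(0,7), hi=6 ⇒ [3,1,10,5,11,2,12,7]
3>2: swap(0,6), hi=5 ⇒ [12,1,10,5,11,2,3,7]
12>2: swap(0,5), hi=4 ⇒ [2,1,10,5,11,12,3,7]
2=2: mid=1
1<2: swap(0,1), lo=1 mid=2 ⇒ [1,2,10,5,11,12,3,7]
10>2: swap(2,4), hi=3 ⇒ [1,2,11,5,10,12,3,7]
11>2: swap(2,3), hi=2 ⇒ [1,2,5,11,10,12,3,7]
5>2: swap(2,2), hi=1 ⇒ [1,2,5,11,10,12,3,7]
done. lo=1 hi=1; nums=[1,2,5,11,10,12,3,7]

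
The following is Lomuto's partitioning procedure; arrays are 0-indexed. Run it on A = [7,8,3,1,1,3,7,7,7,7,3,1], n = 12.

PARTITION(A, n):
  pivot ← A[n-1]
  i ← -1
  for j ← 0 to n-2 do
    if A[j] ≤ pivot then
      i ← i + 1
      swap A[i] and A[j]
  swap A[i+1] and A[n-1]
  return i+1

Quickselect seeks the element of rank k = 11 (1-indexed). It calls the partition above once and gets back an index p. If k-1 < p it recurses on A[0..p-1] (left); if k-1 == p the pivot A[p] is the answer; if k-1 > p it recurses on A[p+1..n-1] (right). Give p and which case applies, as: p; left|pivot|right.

pivot=1, i=-1
j=0: 7>1, skip
j=1: 8>1, skip
j=2: 3>1, skip
j=3: 1≤1, i=0, swap(0,3) ⇒ [1,8,3,7,1,3,7,7,7,7,3,1]
j=4: 1≤1, i=1, swap(1,4) ⇒ [1,1,3,7,8,3,7,7,7,7,3,1]
j=5: 3>1, skip
j=6: 7>1, skip
j=7: 7>1, skip
j=8: 7>1, skip
j=9: 7>1, skip
j=10: 3>1, skip
swap(2,11) ⇒ [1,1,1,7,8,3,7,7,7,7,3,3]; return 2
p = 2; k-1 = 10 > 2 ⇒ right

2; right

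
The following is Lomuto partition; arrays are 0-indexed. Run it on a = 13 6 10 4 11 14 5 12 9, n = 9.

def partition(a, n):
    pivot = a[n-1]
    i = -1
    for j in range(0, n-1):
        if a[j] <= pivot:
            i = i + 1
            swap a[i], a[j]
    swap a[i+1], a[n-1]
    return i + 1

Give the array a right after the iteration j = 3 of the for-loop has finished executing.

pivot = a[8] = 9; i = -1
j=0: a[0]=13 > 9 → no swap
j=1: a[1]=6 ≤ 9 → i=0, swap a[0],a[1] → 6 13 10 4 11 14 5 12 9
j=2: a[2]=10 > 9 → no swap
j=3: a[3]=4 ≤ 9 → i=1, swap a[1],a[3] → 6 4 10 13 11 14 5 12 9
(after j=3) a = 6 4 10 13 11 14 5 12 9

6 4 10 13 11 14 5 12 9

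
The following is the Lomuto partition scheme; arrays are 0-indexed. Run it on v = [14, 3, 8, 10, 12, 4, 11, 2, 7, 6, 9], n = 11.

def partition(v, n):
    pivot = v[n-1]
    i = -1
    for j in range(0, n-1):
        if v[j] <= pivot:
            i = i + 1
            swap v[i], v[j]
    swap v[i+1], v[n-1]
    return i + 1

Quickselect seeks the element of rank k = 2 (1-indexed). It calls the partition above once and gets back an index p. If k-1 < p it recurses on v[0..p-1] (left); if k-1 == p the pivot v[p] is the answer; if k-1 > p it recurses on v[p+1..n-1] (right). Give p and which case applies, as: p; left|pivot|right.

6; left

pivot=9, i=-1
j=0: 14>9, skip
j=1: 3≤9, i=0, swap(0,1) ⇒ [3, 14, 8, 10, 12, 4, 11, 2, 7, 6, 9]
j=2: 8≤9, i=1, swap(1,2) ⇒ [3, 8, 14, 10, 12, 4, 11, 2, 7, 6, 9]
j=3: 10>9, skip
j=4: 12>9, skip
j=5: 4≤9, i=2, swap(2,5) ⇒ [3, 8, 4, 10, 12, 14, 11, 2, 7, 6, 9]
j=6: 11>9, skip
j=7: 2≤9, i=3, swap(3,7) ⇒ [3, 8, 4, 2, 12, 14, 11, 10, 7, 6, 9]
j=8: 7≤9, i=4, swap(4,8) ⇒ [3, 8, 4, 2, 7, 14, 11, 10, 12, 6, 9]
j=9: 6≤9, i=5, swap(5,9) ⇒ [3, 8, 4, 2, 7, 6, 11, 10, 12, 14, 9]
swap(6,10) ⇒ [3, 8, 4, 2, 7, 6, 9, 10, 12, 14, 11]; return 6
p = 6; k-1 = 1 < 6 ⇒ left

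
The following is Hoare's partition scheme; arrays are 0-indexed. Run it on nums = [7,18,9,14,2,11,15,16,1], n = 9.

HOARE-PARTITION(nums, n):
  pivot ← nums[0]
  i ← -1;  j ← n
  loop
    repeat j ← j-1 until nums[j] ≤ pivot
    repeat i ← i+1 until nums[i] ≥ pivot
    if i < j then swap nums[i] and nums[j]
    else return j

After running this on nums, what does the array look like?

pivot = nums[0] = 7; i = -1, j = 9
j→8 (nums[8]=1≤7), i→0 (nums[0]=7≥7); i<j, swap → [1,18,9,14,2,11,15,16,7]
j→4 (nums[4]=2≤7), i→1 (nums[1]=18≥7); i<j, swap → [1,2,9,14,18,11,15,16,7]
j→1, i→2; i≥j, return j=1. nums = [1,2,9,14,18,11,15,16,7]

[1,2,9,14,18,11,15,16,7]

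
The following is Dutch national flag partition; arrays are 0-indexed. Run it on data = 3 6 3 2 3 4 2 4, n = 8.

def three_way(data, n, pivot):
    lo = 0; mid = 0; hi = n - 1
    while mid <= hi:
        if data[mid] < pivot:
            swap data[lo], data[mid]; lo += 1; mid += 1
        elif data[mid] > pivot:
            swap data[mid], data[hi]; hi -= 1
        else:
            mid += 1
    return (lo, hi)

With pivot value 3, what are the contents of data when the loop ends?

lo=0 mid=0 hi=7
3=3: mid=1
6>3: swap(1,7), hi=6 ⇒ 3 4 3 2 3 4 2 6
4>3: swap(1,6), hi=5 ⇒ 3 2 3 2 3 4 4 6
2<3: swap(0,1), lo=1 mid=2 ⇒ 2 3 3 2 3 4 4 6
3=3: mid=3
2<3: swap(1,3), lo=2 mid=4 ⇒ 2 2 3 3 3 4 4 6
3=3: mid=5
4>3: swap(5,5), hi=4 ⇒ 2 2 3 3 3 4 4 6
done. lo=2 hi=4; data=2 2 3 3 3 4 4 6

2 2 3 3 3 4 4 6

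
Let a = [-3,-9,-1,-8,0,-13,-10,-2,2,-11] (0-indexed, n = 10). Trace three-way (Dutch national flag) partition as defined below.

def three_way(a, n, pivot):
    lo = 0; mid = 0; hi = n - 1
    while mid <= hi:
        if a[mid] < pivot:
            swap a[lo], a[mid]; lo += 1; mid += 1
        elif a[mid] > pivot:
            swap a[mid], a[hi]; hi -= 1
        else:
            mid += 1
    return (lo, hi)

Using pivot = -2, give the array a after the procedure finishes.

[-3,-9,-11,-8,-13,-10,-2,2,0,-1]

pivot = -2; lo=0, mid=0, hi=9
a[mid]=-3<-2: swap a[0],a[0]; lo=1,mid=1 → [-3,-9,-1,-8,0,-13,-10,-2,2,-11]
a[mid]=-9<-2: swap a[1],a[1]; lo=2,mid=2 → [-3,-9,-1,-8,0,-13,-10,-2,2,-11]
a[mid]=-1>-2: swap a[2],a[9]; hi=8 → [-3,-9,-11,-8,0,-13,-10,-2,2,-1]
a[mid]=-11<-2: swap a[2],a[2]; lo=3,mid=3 → [-3,-9,-11,-8,0,-13,-10,-2,2,-1]
a[mid]=-8<-2: swap a[3],a[3]; lo=4,mid=4 → [-3,-9,-11,-8,0,-13,-10,-2,2,-1]
a[mid]=0>-2: swap a[4],a[8]; hi=7 → [-3,-9,-11,-8,2,-13,-10,-2,0,-1]
a[mid]=2>-2: swap a[4],a[7]; hi=6 → [-3,-9,-11,-8,-2,-13,-10,2,0,-1]
a[mid]=-2=-2: mid=5
a[mid]=-13<-2: swap a[4],a[5]; lo=5,mid=6 → [-3,-9,-11,-8,-13,-2,-10,2,0,-1]
a[mid]=-10<-2: swap a[5],a[6]; lo=6,mid=7 → [-3,-9,-11,-8,-13,-10,-2,2,0,-1]
end: lo=6, hi=6; a = [-3,-9,-11,-8,-13,-10,-2,2,0,-1]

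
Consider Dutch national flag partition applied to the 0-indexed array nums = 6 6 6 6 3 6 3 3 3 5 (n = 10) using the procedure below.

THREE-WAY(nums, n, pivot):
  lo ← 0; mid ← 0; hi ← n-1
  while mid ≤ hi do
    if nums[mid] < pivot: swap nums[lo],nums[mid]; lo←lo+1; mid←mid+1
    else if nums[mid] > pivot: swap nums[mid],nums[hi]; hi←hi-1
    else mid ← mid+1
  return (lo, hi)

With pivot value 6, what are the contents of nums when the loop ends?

pivot = 6; lo=0, mid=0, hi=9
nums[mid]=6=6: mid=1
nums[mid]=6=6: mid=2
nums[mid]=6=6: mid=3
nums[mid]=6=6: mid=4
nums[mid]=3<6: swap nums[0],nums[4]; lo=1,mid=5 → 3 6 6 6 6 6 3 3 3 5
nums[mid]=6=6: mid=6
nums[mid]=3<6: swap nums[1],nums[6]; lo=2,mid=7 → 3 3 6 6 6 6 6 3 3 5
nums[mid]=3<6: swap nums[2],nums[7]; lo=3,mid=8 → 3 3 3 6 6 6 6 6 3 5
nums[mid]=3<6: swap nums[3],nums[8]; lo=4,mid=9 → 3 3 3 3 6 6 6 6 6 5
nums[mid]=5<6: swap nums[4],nums[9]; lo=5,mid=10 → 3 3 3 3 5 6 6 6 6 6
end: lo=5, hi=9; nums = 3 3 3 3 5 6 6 6 6 6

3 3 3 3 5 6 6 6 6 6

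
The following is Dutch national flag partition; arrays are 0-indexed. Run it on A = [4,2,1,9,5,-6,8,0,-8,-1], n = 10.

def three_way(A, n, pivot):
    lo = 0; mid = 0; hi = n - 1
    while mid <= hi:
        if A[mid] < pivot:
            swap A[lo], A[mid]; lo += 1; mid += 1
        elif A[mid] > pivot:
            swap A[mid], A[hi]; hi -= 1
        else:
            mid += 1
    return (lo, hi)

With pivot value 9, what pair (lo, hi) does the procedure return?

lo=0 mid=0 hi=9
4<9: swap(0,0), lo=1 mid=1 ⇒ [4,2,1,9,5,-6,8,0,-8,-1]
2<9: swap(1,1), lo=2 mid=2 ⇒ [4,2,1,9,5,-6,8,0,-8,-1]
1<9: swap(2,2), lo=3 mid=3 ⇒ [4,2,1,9,5,-6,8,0,-8,-1]
9=9: mid=4
5<9: swap(3,4), lo=4 mid=5 ⇒ [4,2,1,5,9,-6,8,0,-8,-1]
-6<9: swap(4,5), lo=5 mid=6 ⇒ [4,2,1,5,-6,9,8,0,-8,-1]
8<9: swap(5,6), lo=6 mid=7 ⇒ [4,2,1,5,-6,8,9,0,-8,-1]
0<9: swap(6,7), lo=7 mid=8 ⇒ [4,2,1,5,-6,8,0,9,-8,-1]
-8<9: swap(7,8), lo=8 mid=9 ⇒ [4,2,1,5,-6,8,0,-8,9,-1]
-1<9: swap(8,9), lo=9 mid=10 ⇒ [4,2,1,5,-6,8,0,-8,-1,9]
done. lo=9 hi=9; A=[4,2,1,5,-6,8,0,-8,-1,9]

(9, 9)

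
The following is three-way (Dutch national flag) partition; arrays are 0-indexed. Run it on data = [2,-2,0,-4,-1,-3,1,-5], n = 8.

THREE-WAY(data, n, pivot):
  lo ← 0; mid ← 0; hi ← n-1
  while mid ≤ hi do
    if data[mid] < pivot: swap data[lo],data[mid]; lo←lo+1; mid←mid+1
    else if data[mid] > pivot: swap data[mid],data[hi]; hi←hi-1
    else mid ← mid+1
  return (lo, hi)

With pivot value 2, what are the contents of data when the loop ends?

[-2,0,-4,-1,-3,1,-5,2]

lo=0 mid=0 hi=7
2=2: mid=1
-2<2: swap(0,1), lo=1 mid=2 ⇒ [-2,2,0,-4,-1,-3,1,-5]
0<2: swap(1,2), lo=2 mid=3 ⇒ [-2,0,2,-4,-1,-3,1,-5]
-4<2: swap(2,3), lo=3 mid=4 ⇒ [-2,0,-4,2,-1,-3,1,-5]
-1<2: swap(3,4), lo=4 mid=5 ⇒ [-2,0,-4,-1,2,-3,1,-5]
-3<2: swap(4,5), lo=5 mid=6 ⇒ [-2,0,-4,-1,-3,2,1,-5]
1<2: swap(5,6), lo=6 mid=7 ⇒ [-2,0,-4,-1,-3,1,2,-5]
-5<2: swap(6,7), lo=7 mid=8 ⇒ [-2,0,-4,-1,-3,1,-5,2]
done. lo=7 hi=7; data=[-2,0,-4,-1,-3,1,-5,2]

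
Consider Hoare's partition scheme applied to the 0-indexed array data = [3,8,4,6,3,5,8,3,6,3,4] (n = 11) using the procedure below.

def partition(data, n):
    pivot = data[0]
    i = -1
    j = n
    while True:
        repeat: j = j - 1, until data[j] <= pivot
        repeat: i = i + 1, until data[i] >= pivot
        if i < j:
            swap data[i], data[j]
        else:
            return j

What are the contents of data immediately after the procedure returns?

pivot = data[0] = 3; i = -1, j = 11
j→9 (data[9]=3≤3), i→0 (data[0]=3≥3); i<j, swap → [3,8,4,6,3,5,8,3,6,3,4]
j→7 (data[7]=3≤3), i→1 (data[1]=8≥3); i<j, swap → [3,3,4,6,3,5,8,8,6,3,4]
j→4 (data[4]=3≤3), i→2 (data[2]=4≥3); i<j, swap → [3,3,3,6,4,5,8,8,6,3,4]
j→2, i→3; i≥j, return j=2. data = [3,3,3,6,4,5,8,8,6,3,4]

[3,3,3,6,4,5,8,8,6,3,4]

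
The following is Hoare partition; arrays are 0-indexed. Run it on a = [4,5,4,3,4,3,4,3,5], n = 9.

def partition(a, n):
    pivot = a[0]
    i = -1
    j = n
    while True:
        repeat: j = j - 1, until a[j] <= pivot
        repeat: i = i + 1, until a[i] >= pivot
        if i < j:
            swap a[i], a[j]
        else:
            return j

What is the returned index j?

pivot=4
j stops at 7 (3), i stops at 0 (4); swap ⇒ [3,5,4,3,4,3,4,4,5]
j stops at 6 (4), i stops at 1 (5); swap ⇒ [3,4,4,3,4,3,5,4,5]
j stops at 5 (3), i stops at 2 (4); swap ⇒ [3,4,3,3,4,4,5,4,5]
j stops at 4, i stops at 4; i≥j ⇒ return 4. a=[3,4,3,3,4,4,5,4,5]

4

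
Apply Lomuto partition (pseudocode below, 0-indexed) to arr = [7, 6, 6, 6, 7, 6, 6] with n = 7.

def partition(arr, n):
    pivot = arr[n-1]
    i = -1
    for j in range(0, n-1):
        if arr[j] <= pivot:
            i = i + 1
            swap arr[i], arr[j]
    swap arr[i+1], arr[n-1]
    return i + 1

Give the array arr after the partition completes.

pivot = arr[6] = 6; i = -1
j=0: arr[0]=7 > 6 → no swap
j=1: arr[1]=6 ≤ 6 → i=0, swap arr[0],arr[1] → [6, 7, 6, 6, 7, 6, 6]
j=2: arr[2]=6 ≤ 6 → i=1, swap arr[1],arr[2] → [6, 6, 7, 6, 7, 6, 6]
j=3: arr[3]=6 ≤ 6 → i=2, swap arr[2],arr[3] → [6, 6, 6, 7, 7, 6, 6]
j=4: arr[4]=7 > 6 → no swap
j=5: arr[5]=6 ≤ 6 → i=3, swap arr[3],arr[5] → [6, 6, 6, 6, 7, 7, 6]
final swap arr[4],arr[6] → [6, 6, 6, 6, 6, 7, 7]; return 4

[6, 6, 6, 6, 6, 7, 7]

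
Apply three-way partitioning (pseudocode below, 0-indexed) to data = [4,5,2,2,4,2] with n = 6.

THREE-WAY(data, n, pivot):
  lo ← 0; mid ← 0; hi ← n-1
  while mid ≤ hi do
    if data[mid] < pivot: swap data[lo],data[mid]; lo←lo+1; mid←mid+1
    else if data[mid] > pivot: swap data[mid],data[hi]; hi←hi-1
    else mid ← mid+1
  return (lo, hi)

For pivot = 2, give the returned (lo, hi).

(0, 2)

lo=0 mid=0 hi=5
4>2: swap(0,5), hi=4 ⇒ [2,5,2,2,4,4]
2=2: mid=1
5>2: swap(1,4), hi=3 ⇒ [2,4,2,2,5,4]
4>2: swap(1,3), hi=2 ⇒ [2,2,2,4,5,4]
2=2: mid=2
2=2: mid=3
done. lo=0 hi=2; data=[2,2,2,4,5,4]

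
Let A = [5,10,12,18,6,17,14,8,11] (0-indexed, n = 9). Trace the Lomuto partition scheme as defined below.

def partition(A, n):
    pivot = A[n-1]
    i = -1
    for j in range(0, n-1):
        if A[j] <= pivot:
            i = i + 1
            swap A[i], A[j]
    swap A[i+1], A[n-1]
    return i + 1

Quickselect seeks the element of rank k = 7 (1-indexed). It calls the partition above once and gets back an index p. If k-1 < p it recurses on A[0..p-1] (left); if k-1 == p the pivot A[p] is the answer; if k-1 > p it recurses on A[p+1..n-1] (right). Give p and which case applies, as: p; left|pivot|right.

4; right

pivot = A[8] = 11; i = -1
j=0: A[0]=5 ≤ 11 → i=0, swap A[0],A[0] (no change) → [5,10,12,18,6,17,14,8,11]
j=1: A[1]=10 ≤ 11 → i=1, swap A[1],A[1] (no change) → [5,10,12,18,6,17,14,8,11]
j=2: A[2]=12 > 11 → no swap
j=3: A[3]=18 > 11 → no swap
j=4: A[4]=6 ≤ 11 → i=2, swap A[2],A[4] → [5,10,6,18,12,17,14,8,11]
j=5: A[5]=17 > 11 → no swap
j=6: A[6]=14 > 11 → no swap
j=7: A[7]=8 ≤ 11 → i=3, swap A[3],A[7] → [5,10,6,8,12,17,14,18,11]
final swap A[4],A[8] → [5,10,6,8,11,17,14,18,12]; return 4
p = 4; k-1 = 6 > 4 ⇒ right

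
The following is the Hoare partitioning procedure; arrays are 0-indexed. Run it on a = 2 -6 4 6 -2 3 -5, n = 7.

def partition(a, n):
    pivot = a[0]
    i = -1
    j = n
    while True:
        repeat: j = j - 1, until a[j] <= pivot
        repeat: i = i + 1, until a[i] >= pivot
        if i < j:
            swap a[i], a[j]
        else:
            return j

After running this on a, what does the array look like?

pivot = a[0] = 2; i = -1, j = 7
j→6 (a[6]=-5≤2), i→0 (a[0]=2≥2); i<j, swap → -5 -6 4 6 -2 3 2
j→4 (a[4]=-2≤2), i→2 (a[2]=4≥2); i<j, swap → -5 -6 -2 6 4 3 2
j→2, i→3; i≥j, return j=2. a = -5 -6 -2 6 4 3 2

-5 -6 -2 6 4 3 2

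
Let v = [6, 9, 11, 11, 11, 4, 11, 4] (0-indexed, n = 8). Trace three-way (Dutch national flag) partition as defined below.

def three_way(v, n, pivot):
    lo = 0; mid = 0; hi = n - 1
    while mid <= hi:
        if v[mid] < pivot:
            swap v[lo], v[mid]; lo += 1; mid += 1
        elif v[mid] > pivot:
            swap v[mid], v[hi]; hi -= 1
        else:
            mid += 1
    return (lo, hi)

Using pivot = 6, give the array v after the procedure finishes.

[4, 4, 6, 11, 11, 11, 11, 9]

pivot = 6; lo=0, mid=0, hi=7
v[mid]=6=6: mid=1
v[mid]=9>6: swap v[1],v[7]; hi=6 → [6, 4, 11, 11, 11, 4, 11, 9]
v[mid]=4<6: swap v[0],v[1]; lo=1,mid=2 → [4, 6, 11, 11, 11, 4, 11, 9]
v[mid]=11>6: swap v[2],v[6]; hi=5 → [4, 6, 11, 11, 11, 4, 11, 9]
v[mid]=11>6: swap v[2],v[5]; hi=4 → [4, 6, 4, 11, 11, 11, 11, 9]
v[mid]=4<6: swap v[1],v[2]; lo=2,mid=3 → [4, 4, 6, 11, 11, 11, 11, 9]
v[mid]=11>6: swap v[3],v[4]; hi=3 → [4, 4, 6, 11, 11, 11, 11, 9]
v[mid]=11>6: swap v[3],v[3]; hi=2 → [4, 4, 6, 11, 11, 11, 11, 9]
end: lo=2, hi=2; v = [4, 4, 6, 11, 11, 11, 11, 9]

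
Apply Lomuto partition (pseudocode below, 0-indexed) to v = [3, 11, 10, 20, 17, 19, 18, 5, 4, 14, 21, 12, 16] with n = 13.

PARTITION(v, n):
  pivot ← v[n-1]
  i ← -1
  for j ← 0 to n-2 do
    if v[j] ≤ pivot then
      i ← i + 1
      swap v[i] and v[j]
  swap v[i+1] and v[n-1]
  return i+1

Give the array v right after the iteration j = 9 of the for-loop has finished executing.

pivot = v[12] = 16; i = -1
j=0: v[0]=3 ≤ 16 → i=0, swap v[0],v[0] (no change) → [3, 11, 10, 20, 17, 19, 18, 5, 4, 14, 21, 12, 16]
j=1: v[1]=11 ≤ 16 → i=1, swap v[1],v[1] (no change) → [3, 11, 10, 20, 17, 19, 18, 5, 4, 14, 21, 12, 16]
j=2: v[2]=10 ≤ 16 → i=2, swap v[2],v[2] (no change) → [3, 11, 10, 20, 17, 19, 18, 5, 4, 14, 21, 12, 16]
j=3: v[3]=20 > 16 → no swap
j=4: v[4]=17 > 16 → no swap
j=5: v[5]=19 > 16 → no swap
j=6: v[6]=18 > 16 → no swap
j=7: v[7]=5 ≤ 16 → i=3, swap v[3],v[7] → [3, 11, 10, 5, 17, 19, 18, 20, 4, 14, 21, 12, 16]
j=8: v[8]=4 ≤ 16 → i=4, swap v[4],v[8] → [3, 11, 10, 5, 4, 19, 18, 20, 17, 14, 21, 12, 16]
j=9: v[9]=14 ≤ 16 → i=5, swap v[5],v[9] → [3, 11, 10, 5, 4, 14, 18, 20, 17, 19, 21, 12, 16]
(after j=9) v = [3, 11, 10, 5, 4, 14, 18, 20, 17, 19, 21, 12, 16]

[3, 11, 10, 5, 4, 14, 18, 20, 17, 19, 21, 12, 16]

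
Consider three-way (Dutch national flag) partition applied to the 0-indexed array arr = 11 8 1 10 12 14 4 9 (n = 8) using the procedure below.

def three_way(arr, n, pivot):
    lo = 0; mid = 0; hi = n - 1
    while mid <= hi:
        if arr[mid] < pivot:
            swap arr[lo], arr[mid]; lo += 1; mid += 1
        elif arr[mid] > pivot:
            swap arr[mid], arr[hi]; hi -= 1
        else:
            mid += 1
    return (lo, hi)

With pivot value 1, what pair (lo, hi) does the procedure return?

lo=0 mid=0 hi=7
11>1: swap(0,7), hi=6 ⇒ 9 8 1 10 12 14 4 11
9>1: swap(0,6), hi=5 ⇒ 4 8 1 10 12 14 9 11
4>1: swap(0,5), hi=4 ⇒ 14 8 1 10 12 4 9 11
14>1: swap(0,4), hi=3 ⇒ 12 8 1 10 14 4 9 11
12>1: swap(0,3), hi=2 ⇒ 10 8 1 12 14 4 9 11
10>1: swap(0,2), hi=1 ⇒ 1 8 10 12 14 4 9 11
1=1: mid=1
8>1: swap(1,1), hi=0 ⇒ 1 8 10 12 14 4 9 11
done. lo=0 hi=0; arr=1 8 10 12 14 4 9 11

(0, 0)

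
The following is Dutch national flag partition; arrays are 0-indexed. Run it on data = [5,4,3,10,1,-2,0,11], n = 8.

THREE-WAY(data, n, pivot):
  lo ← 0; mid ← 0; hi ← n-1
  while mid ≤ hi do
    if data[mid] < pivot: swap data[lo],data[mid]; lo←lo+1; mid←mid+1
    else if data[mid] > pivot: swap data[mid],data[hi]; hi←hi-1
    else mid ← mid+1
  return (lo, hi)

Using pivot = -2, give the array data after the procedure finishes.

[-2,3,10,1,4,0,11,5]

pivot = -2; lo=0, mid=0, hi=7
data[mid]=5>-2: swap data[0],data[7]; hi=6 → [11,4,3,10,1,-2,0,5]
data[mid]=11>-2: swap data[0],data[6]; hi=5 → [0,4,3,10,1,-2,11,5]
data[mid]=0>-2: swap data[0],data[5]; hi=4 → [-2,4,3,10,1,0,11,5]
data[mid]=-2=-2: mid=1
data[mid]=4>-2: swap data[1],data[4]; hi=3 → [-2,1,3,10,4,0,11,5]
data[mid]=1>-2: swap data[1],data[3]; hi=2 → [-2,10,3,1,4,0,11,5]
data[mid]=10>-2: swap data[1],data[2]; hi=1 → [-2,3,10,1,4,0,11,5]
data[mid]=3>-2: swap data[1],data[1]; hi=0 → [-2,3,10,1,4,0,11,5]
end: lo=0, hi=0; data = [-2,3,10,1,4,0,11,5]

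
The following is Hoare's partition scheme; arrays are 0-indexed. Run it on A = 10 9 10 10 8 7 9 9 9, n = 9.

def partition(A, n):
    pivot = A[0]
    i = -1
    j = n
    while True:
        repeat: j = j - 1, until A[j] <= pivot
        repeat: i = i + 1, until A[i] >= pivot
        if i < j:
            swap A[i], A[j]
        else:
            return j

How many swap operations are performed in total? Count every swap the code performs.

3

pivot = A[0] = 10; i = -1, j = 9
j→8 (A[8]=9≤10), i→0 (A[0]=10≥10); i<j, swap → 9 9 10 10 8 7 9 9 10
j→7 (A[7]=9≤10), i→2 (A[2]=10≥10); i<j, swap → 9 9 9 10 8 7 9 10 10
j→6 (A[6]=9≤10), i→3 (A[3]=10≥10); i<j, swap → 9 9 9 9 8 7 10 10 10
j→5, i→6; i≥j, return j=5. A = 9 9 9 9 8 7 10 10 10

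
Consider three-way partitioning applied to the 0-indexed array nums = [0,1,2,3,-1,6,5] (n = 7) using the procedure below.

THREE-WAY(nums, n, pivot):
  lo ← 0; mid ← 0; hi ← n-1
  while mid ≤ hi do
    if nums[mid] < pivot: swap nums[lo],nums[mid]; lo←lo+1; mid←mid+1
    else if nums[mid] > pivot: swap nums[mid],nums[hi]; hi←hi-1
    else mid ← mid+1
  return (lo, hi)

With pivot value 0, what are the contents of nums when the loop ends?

pivot = 0; lo=0, mid=0, hi=6
nums[mid]=0=0: mid=1
nums[mid]=1>0: swap nums[1],nums[6]; hi=5 → [0,5,2,3,-1,6,1]
nums[mid]=5>0: swap nums[1],nums[5]; hi=4 → [0,6,2,3,-1,5,1]
nums[mid]=6>0: swap nums[1],nums[4]; hi=3 → [0,-1,2,3,6,5,1]
nums[mid]=-1<0: swap nums[0],nums[1]; lo=1,mid=2 → [-1,0,2,3,6,5,1]
nums[mid]=2>0: swap nums[2],nums[3]; hi=2 → [-1,0,3,2,6,5,1]
nums[mid]=3>0: swap nums[2],nums[2]; hi=1 → [-1,0,3,2,6,5,1]
end: lo=1, hi=1; nums = [-1,0,3,2,6,5,1]

[-1,0,3,2,6,5,1]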